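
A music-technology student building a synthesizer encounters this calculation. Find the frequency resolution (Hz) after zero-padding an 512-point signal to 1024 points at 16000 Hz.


Frequency resolution after zero-padding:
N_padded = 512 * 2 = 1024
df = fs / N_padded
   = 16000 / 1024
   = 15.625 Hz

15.625 Hz


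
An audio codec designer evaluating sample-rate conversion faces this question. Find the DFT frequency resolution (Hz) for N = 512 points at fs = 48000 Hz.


DFT frequency resolution:
df = fs / N
   = 48000 / 512
   = 93.75 Hz

93.75 Hz


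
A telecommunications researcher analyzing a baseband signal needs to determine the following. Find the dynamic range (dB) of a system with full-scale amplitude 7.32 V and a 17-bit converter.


Dynamic range from full-scale to LSB:
V_min = V_max / 2^bits = 7.32 / 2^17
DR = 20 * log10(V_max / V_min)
   = 20 * log10(2^17)
   = 20 * 17 * log10(2)
   = 102.35 dB

102.35 dB


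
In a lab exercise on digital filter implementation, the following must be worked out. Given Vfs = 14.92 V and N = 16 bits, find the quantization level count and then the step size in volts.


Step 1 — number of quantization levels:
L = 2^N = 2^16 = 65536

Step 2 — LSB step size:
delta = Vfs / L
      = 14.92 / 65536
      = 0.00022766 V

Levels = 65536; step size = 0.00022766 V


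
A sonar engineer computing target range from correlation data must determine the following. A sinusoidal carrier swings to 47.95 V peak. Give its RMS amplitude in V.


RMS voltage for a sinusoidal waveform:
V_rms = V_peak / sqrt(2)
      = 47.95 / 1.414214
      = 33.906 V

33.906 V


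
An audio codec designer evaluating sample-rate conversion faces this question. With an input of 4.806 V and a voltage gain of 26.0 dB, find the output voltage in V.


Output voltage from dB gain:
V_out = V_in * 10^(gain_dB / 20)
      = 4.806 * 10^(26.0 / 20)
      = 4.806 * 19.952623
      = 95.8923 V

95.8923 V


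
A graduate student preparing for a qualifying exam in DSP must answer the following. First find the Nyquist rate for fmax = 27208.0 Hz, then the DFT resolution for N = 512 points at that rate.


Step 1 — Nyquist sampling rate:
fs = 2 * fmax = 2 * 27208.0 = 54416.0 Hz

Step 2 — DFT bin spacing:
df = fs / N = 54416.0 / 512 = 106.2812 Hz

106.2812 Hz


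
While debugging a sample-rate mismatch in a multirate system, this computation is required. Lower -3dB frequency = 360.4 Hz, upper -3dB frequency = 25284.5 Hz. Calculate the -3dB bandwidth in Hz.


Bandwidth is the difference of -3dB frequencies:
BW = f_high - f_low
   = 25284.5 - 360.4
   = 24924.1 Hz

24924.1 Hz


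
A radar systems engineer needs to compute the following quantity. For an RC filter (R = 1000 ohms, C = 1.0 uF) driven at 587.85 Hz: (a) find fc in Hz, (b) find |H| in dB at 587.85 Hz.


Step 1 — cutoff frequency:
fc = 1 / (2*pi*R*C)
C = 1.0 uF = 1e-06 F
fc = 1 / (2*pi*1000*1e-06)
   = 159.155 Hz

Step 2 — magnitude at f = 587.85 Hz:
|H(f)| = 1 / sqrt(1 + (f/fc)^2)
f/fc = 587.85 / 159.155 = 3.693569
|H| = 1 / sqrt(1 + 13.642452) = 0.2613323
|H|_dB = 20*log10(0.2613323) = -11.66 dB

fc = 159.155 Hz; |H(587.85 Hz)| = -11.66 dB


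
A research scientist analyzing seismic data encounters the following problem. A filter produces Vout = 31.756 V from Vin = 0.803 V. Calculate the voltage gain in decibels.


Voltage gain in dB:
G = 20 * log10(Vout / Vin)
  = 20 * log10(31.756 / 0.803)
  = 20 * log10(39.5467)
  = 20 * 1.59711
  = 31.94 dB

31.94 dB


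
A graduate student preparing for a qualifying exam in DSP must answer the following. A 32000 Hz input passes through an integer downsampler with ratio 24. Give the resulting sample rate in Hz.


Decimation reduces the sample rate:
fs_out = fs_in / M
       = 32000 / 24
       = 1333.3333 Hz

1333.3333 Hz


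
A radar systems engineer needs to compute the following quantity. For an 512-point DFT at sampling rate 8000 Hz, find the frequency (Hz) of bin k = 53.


Frequency of DFT bin k:
f_k = k * fs / N
    = 53 * 8000 / 512
    = 424000 / 512
    = 828.125 Hz

828.125 Hz


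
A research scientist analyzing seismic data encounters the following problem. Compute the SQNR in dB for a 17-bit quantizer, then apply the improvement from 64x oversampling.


Step 1 — baseline SQNR at Nyquist:
SQNR_base = 6.02*N + 1.76
          = 6.02*17 + 1.76
          = 104.1 dB

Step 2 — oversampling processing gain:
G = 10*log10(OSR) = 10*log10(64) = 18.06 dB

Step 3 — total:
SQNR_total = 104.1 + 18.06 = 122.16 dB

Base SQNR = 104.1 dB; oversampled SQNR = 122.16 dB


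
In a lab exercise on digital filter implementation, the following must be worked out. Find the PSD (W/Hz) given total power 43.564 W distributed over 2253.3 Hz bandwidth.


Power spectral density:
PSD = P / BW
    = 43.564 / 2253.3
    = 0.01933342 W/Hz

0.01933342 W/Hz


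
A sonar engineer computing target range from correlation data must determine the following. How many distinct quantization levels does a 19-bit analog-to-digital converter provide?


Number of quantization levels = 2^N
= 2^19
= 524288

524288


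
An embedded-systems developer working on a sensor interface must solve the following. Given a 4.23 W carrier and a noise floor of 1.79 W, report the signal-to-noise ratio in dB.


SNR in decibels:
SNR = 10 * log10(Ps / Pn)
    = 10 * log10(4.23 / 1.79)
    = 10 * log10(2.3631)
    = 10 * 0.3735
    = 3.73 dB

3.73 dB


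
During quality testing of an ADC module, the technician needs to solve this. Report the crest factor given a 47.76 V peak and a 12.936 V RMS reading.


Crest factor is the ratio of peak to RMS:
CF = V_peak / V_rms
   = 47.76 / 12.936
   = 3.692

3.692


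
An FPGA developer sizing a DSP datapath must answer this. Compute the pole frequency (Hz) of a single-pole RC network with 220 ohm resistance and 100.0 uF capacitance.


Cutoff frequency of a first-order RC filter:
fc = 1 / (2 * pi * R * C)
C = 100.0 uF = 0.0001 F
fc = 1 / (2 * pi * 220 * 0.0001)
   = 1 / 0.13823007675795
   = 7.234316 Hz

7.234316 Hz


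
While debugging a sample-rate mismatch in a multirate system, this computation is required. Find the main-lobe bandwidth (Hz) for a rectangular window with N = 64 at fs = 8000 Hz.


Main lobe width for a rectangular window:
Width = 2 * fs / N
      = 2 * 8000 / 64
      = 16000 / 64
      = 250.0 Hz

250.0 Hz


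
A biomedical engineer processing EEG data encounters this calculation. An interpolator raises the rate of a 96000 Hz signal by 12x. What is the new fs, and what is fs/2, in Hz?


Step 1 — output sample rate after interpolation by L:
fs_out = L * fs_in = 12 * 96000 = 1152000 Hz

Step 2 — Nyquist frequency of the output stream:
f_Nyq = fs_out / 2 = 1152000 / 2 = 576000.0 Hz

fs_out = 1152000 Hz; f_Nyquist = 576000.0 Hz


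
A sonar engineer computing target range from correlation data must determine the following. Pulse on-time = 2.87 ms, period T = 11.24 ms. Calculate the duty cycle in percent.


Duty cycle as a percentage:
DC = (t_on / T) * 100
   = (2.87 / 11.24) * 100
   = 0.255338 * 100
   = 25.53 %

25.53 %


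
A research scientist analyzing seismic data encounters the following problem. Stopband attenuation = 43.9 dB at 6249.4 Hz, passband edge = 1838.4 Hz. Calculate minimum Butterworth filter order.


Butterworth filter order formula:
n = log10(10^(A/10) - 1) / (2 * log10(f_stop/f_pass))
10^(43.9/10) - 1 = 24546.0892
f_stop/f_pass = 6249.4 / 1838.4 = 3.3994
n = 4.1306 -> ceil = 5

5


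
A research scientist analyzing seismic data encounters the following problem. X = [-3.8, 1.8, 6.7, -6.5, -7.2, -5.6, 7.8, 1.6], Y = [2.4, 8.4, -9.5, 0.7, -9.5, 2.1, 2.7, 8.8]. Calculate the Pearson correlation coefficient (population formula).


Pearson correlation coefficient (population):
r = cov(X,Y) / (std(X) * std(Y))
Mean X = -0.65, Mean Y = 0.7625
Cov(X,Y) = 4.193125
Std(X) = 5.568213, Std(Y) = 6.536424
r = 0.1152

0.1152


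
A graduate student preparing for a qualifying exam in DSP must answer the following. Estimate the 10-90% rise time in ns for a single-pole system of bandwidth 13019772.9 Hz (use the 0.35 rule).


Rise time from bandwidth relationship:
tr = 0.35 / BW
   = 0.35 / 13019772.9
   = 2.688218932e-08 s
   = 26.8822 ns

26.8822 ns


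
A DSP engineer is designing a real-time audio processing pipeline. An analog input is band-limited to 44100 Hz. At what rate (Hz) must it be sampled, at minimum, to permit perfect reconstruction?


The Nyquist rate is twice the maximum frequency component.
fs_min = 2 * fmax
      = 2 * 44100
      = 88200 Hz

88200


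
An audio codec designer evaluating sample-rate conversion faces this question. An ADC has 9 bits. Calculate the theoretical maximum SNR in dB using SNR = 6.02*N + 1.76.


Theoretical SNR for a full-scale sinusoid:
SNR = 6.02 * N + 1.76
    = 6.02 * 9 + 1.76
    = 54.18 + 1.76
    = 55.94 dB

55.94 dB


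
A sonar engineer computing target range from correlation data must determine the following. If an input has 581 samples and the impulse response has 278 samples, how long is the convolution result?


Linear convolution output length:
L = N + M - 1
  = 581 + 278 - 1
  = 858 samples

858


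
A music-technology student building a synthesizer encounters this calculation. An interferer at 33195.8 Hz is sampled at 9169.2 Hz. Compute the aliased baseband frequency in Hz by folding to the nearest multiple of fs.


Compute the nearest integer multiple of fs to the signal:
n = round(33195.8 / 9169.2) = 4
f_alias = |33195.8 - 4 * 9169.2|
        = |33195.8 - 36676.8|
        = 3481.0 Hz

3481.0


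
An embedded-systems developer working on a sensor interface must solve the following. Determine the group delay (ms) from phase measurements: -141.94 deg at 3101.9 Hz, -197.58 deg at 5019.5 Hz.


Group delay from phase difference:
tau = -d(phi)/d(omega)
d(phi) = -55.64 deg = -0.971101 rad
d(omega) = 2*pi*(5019.5 - 3101.9) = 12048.6361 rad/s
tau = -(-0.971101) / 12048.6361
    = 0.0806 ms

0.0806 ms


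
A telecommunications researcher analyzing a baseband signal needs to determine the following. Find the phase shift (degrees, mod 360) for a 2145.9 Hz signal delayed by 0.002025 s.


Phase shift from frequency and time delay:
phi = 360 * f * t_delay
    = 360 * 2145.9 * 0.002025
    = 1564.36 degrees
    mod 360 = 124.36 degrees

124.36 degrees


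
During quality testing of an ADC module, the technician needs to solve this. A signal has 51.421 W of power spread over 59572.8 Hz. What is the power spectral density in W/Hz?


Power spectral density:
PSD = P / BW
    = 51.421 / 59572.8
    = 0.00086316 W/Hz

0.00086316 W/Hz


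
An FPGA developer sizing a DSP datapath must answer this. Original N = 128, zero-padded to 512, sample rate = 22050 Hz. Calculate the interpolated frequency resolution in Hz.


Frequency resolution after zero-padding:
N_padded = 128 * 4 = 512
df = fs / N_padded
   = 22050 / 512
   = 43.0664 Hz

43.0664 Hz


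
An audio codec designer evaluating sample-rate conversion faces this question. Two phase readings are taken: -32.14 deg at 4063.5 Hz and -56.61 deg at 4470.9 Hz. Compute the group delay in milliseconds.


Group delay from phase difference:
tau = -d(phi)/d(omega)
d(phi) = -24.47 deg = -0.427082 rad
d(omega) = 2*pi*(4470.9 - 4063.5) = 2559.7697 rad/s
tau = -(-0.427082) / 2559.7697
    = 0.1668 ms

0.1668 ms


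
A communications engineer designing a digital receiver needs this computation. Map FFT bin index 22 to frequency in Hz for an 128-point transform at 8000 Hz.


Frequency of DFT bin k:
f_k = k * fs / N
    = 22 * 8000 / 128
    = 176000 / 128
    = 1375.0 Hz

1375.0 Hz


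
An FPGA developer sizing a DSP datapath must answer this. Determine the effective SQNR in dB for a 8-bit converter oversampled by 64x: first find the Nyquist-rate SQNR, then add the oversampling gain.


Step 1 — baseline SQNR at Nyquist:
SQNR_base = 6.02*N + 1.76
          = 6.02*8 + 1.76
          = 49.92 dB

Step 2 — oversampling processing gain:
G = 10*log10(OSR) = 10*log10(64) = 18.06 dB

Step 3 — total:
SQNR_total = 49.92 + 18.06 = 67.98 dB

Base SQNR = 49.92 dB; oversampled SQNR = 67.98 dB


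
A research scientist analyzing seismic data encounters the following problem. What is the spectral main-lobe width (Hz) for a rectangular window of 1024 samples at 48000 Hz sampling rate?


Main lobe width for a rectangular window:
Width = 2 * fs / N
      = 2 * 48000 / 1024
      = 96000 / 1024
      = 93.75 Hz

93.75 Hz


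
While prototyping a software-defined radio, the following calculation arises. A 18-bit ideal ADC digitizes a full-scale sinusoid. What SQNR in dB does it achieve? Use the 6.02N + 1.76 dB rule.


Theoretical SNR for a full-scale sinusoid:
SNR = 6.02 * N + 1.76
    = 6.02 * 18 + 1.76
    = 108.36 + 1.76
    = 110.12 dB

110.12 dB


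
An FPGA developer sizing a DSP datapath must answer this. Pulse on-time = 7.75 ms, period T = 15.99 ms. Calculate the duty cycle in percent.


Duty cycle as a percentage:
DC = (t_on / T) * 100
   = (7.75 / 15.99) * 100
   = 0.484678 * 100
   = 48.47 %

48.47 %


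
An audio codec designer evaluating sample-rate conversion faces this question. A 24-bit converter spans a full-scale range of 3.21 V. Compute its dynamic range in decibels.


Dynamic range from full-scale to LSB:
V_min = V_max / 2^bits = 3.21 / 2^24
DR = 20 * log10(V_max / V_min)
   = 20 * log10(2^24)
   = 20 * 24 * log10(2)
   = 144.49 dB

144.49 dB


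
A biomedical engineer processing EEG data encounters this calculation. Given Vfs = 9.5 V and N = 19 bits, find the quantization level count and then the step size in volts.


Step 1 — number of quantization levels:
L = 2^N = 2^19 = 524288

Step 2 — LSB step size:
delta = Vfs / L
      = 9.5 / 524288
      = 1.812e-05 V

Levels = 524288; step size = 1.812e-05 V


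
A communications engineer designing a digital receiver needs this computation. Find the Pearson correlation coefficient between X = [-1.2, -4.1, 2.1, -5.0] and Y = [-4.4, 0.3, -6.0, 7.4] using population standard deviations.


Pearson correlation coefficient (population):
r = cov(X,Y) / (std(X) * std(Y))
Mean X = -2.05, Mean Y = -0.675
Cov(X,Y) = -12.77125
Std(X) = 2.777139, Std(Y) = 5.205466
r = -0.8834

-0.8834


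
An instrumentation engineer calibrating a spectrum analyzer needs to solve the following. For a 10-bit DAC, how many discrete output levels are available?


Number of quantization levels = 2^N
= 2^10
= 1024

1024


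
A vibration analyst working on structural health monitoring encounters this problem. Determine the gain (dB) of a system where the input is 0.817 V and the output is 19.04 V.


Voltage gain in dB:
G = 20 * log10(Vout / Vin)
  = 20 * log10(19.04 / 0.817)
  = 20 * log10(23.304774)
  = 20 * 1.367445
  = 27.35 dB

27.35 dB


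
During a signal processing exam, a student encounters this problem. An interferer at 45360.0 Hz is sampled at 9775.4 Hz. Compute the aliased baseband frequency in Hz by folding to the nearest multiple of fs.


Compute the nearest integer multiple of fs to the signal:
n = round(45360.0 / 9775.4) = 5
f_alias = |45360.0 - 5 * 9775.4|
        = |45360.0 - 48877.0|
        = 3517.0 Hz

3517.0


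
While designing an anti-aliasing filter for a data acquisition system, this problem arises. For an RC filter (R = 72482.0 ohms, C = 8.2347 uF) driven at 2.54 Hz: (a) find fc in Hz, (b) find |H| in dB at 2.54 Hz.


Step 1 — cutoff frequency:
fc = 1 / (2*pi*R*C)
C = 8.2347 uF = 8.2347e-06 F
fc = 1 / (2*pi*72482.0*8.2347e-06)
   = 0.26665 Hz

Step 2 — magnitude at f = 2.54 Hz:
|H(f)| = 1 / sqrt(1 + (f/fc)^2)
f/fc = 2.54 / 0.26665 = 9.525595
|H| = 1 / sqrt(1 + 90.73696) = 0.1044066
|H|_dB = 20*log10(0.1044066) = -19.63 dB

fc = 0.26665 Hz; |H(2.54 Hz)| = -19.63 dB


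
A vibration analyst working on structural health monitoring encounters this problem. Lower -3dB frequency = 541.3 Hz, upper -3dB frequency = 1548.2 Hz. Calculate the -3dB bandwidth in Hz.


Bandwidth is the difference of -3dB frequencies:
BW = f_high - f_low
   = 1548.2 - 541.3
   = 1006.9 Hz

1006.9 Hz


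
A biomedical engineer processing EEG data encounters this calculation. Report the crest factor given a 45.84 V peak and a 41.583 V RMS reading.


Crest factor is the ratio of peak to RMS:
CF = V_peak / V_rms
   = 45.84 / 41.583
   = 1.1024

1.1024


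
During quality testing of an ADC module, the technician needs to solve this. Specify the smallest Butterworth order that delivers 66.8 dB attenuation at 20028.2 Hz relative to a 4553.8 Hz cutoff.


Butterworth filter order formula:
n = log10(10^(A/10) - 1) / (2 * log10(f_stop/f_pass))
10^(66.8/10) - 1 = 4786299.9232
f_stop/f_pass = 20028.2 / 4553.8 = 4.3981
n = 5.1922 -> ceil = 6

6


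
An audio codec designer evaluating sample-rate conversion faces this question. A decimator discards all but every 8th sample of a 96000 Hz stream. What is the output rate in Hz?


Decimation reduces the sample rate:
fs_out = fs_in / M
       = 96000 / 8
       = 12000.0 Hz

12000.0 Hz


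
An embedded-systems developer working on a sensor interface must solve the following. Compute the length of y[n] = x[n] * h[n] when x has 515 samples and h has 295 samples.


Linear convolution output length:
L = N + M - 1
  = 515 + 295 - 1
  = 809 samples

809


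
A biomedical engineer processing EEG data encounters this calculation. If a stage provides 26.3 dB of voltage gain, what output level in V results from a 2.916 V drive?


Output voltage from dB gain:
V_out = V_in * 10^(gain_dB / 20)
      = 2.916 * 10^(26.3 / 20)
      = 2.916 * 20.653802
      = 60.2265 V

60.2265 V


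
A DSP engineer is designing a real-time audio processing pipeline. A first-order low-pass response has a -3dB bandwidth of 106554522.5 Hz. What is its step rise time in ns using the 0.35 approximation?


Rise time from bandwidth relationship:
tr = 0.35 / BW
   = 0.35 / 106554522.5
   = 3.284703378e-09 s
   = 3.2847 ns

3.2847 ns


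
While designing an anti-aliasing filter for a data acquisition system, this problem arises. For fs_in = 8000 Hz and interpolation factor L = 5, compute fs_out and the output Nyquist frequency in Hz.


Step 1 — output sample rate after interpolation by L:
fs_out = L * fs_in = 5 * 8000 = 40000 Hz

Step 2 — Nyquist frequency of the output stream:
f_Nyq = fs_out / 2 = 40000 / 2 = 20000.0 Hz

fs_out = 40000 Hz; f_Nyquist = 20000.0 Hz


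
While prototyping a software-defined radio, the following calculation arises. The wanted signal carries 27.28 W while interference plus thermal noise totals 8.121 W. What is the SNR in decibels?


SNR in decibels:
SNR = 10 * log10(Ps / Pn)
    = 10 * log10(27.28 / 8.121)
    = 10 * log10(3.3592)
    = 10 * 0.5262
    = 5.26 dB

5.26 dB


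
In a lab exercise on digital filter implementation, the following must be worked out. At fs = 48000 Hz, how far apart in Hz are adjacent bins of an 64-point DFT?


DFT frequency resolution:
df = fs / N
   = 48000 / 64
   = 750.0 Hz

750.0 Hz


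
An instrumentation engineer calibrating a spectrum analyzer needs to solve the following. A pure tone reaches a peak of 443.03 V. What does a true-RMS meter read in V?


RMS voltage for a sinusoidal waveform:
V_rms = V_peak / sqrt(2)
      = 443.03 / 1.414214
      = 313.27 V

313.27 V


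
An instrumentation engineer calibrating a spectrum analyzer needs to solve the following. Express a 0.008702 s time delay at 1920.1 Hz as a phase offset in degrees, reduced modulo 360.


Phase shift from frequency and time delay:
phi = 360 * f * t_delay
    = 360 * 1920.1 * 0.008702
    = 6015.14 degrees
    mod 360 = 255.14 degrees

255.14 degrees


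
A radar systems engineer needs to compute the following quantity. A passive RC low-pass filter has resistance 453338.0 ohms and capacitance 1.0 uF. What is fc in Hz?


Cutoff frequency of a first-order RC filter:
fc = 1 / (2 * pi * R * C)
C = 1.0 uF = 1e-06 F
fc = 1 / (2 * pi * 453338.0 * 1e-06)
   = 1 / 2.8484066607862
   = 0.351073 Hz

0.351073 Hz


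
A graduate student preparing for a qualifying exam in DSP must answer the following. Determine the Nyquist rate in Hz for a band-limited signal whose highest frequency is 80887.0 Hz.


The Nyquist rate is twice the maximum frequency component.
fs_min = 2 * fmax
      = 2 * 80887.0
      = 161774.0 Hz

161774.0


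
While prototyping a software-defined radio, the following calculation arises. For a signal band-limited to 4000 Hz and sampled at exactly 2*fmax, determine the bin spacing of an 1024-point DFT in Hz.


Step 1 — Nyquist sampling rate:
fs = 2 * fmax = 2 * 4000 = 8000 Hz

Step 2 — DFT bin spacing:
df = fs / N = 8000 / 1024 = 7.8125 Hz

7.8125 Hz


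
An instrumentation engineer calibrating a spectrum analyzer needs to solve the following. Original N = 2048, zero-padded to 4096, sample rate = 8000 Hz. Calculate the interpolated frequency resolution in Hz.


Frequency resolution after zero-padding:
N_padded = 2048 * 2 = 4096
df = fs / N_padded
   = 8000 / 4096
   = 1.9531 Hz

1.9531 Hz


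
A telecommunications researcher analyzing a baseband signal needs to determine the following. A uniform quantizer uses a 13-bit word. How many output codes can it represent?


Number of quantization levels = 2^N
= 2^13
= 8192

8192


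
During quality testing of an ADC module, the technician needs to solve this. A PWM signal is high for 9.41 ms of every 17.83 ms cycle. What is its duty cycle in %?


Duty cycle as a percentage:
DC = (t_on / T) * 100
   = (9.41 / 17.83) * 100
   = 0.527762 * 100
   = 52.78 %

52.78 %


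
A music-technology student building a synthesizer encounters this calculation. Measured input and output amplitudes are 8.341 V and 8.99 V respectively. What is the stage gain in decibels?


Voltage gain in dB:
G = 20 * log10(Vout / Vin)
  = 20 * log10(8.99 / 8.341)
  = 20 * log10(1.077808)
  = 20 * 0.032542
  = 0.65 dB

0.65 dB


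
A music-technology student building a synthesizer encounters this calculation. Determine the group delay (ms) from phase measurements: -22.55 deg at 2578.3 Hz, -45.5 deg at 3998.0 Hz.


Group delay from phase difference:
tau = -d(phi)/d(omega)
d(phi) = -22.95 deg = -0.400553 rad
d(omega) = 2*pi*(3998.0 - 2578.3) = 8920.2382 rad/s
tau = -(-0.400553) / 8920.2382
    = 0.0449 ms

0.0449 ms


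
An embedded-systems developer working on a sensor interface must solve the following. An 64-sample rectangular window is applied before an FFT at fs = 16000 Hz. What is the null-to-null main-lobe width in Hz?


Main lobe width for a rectangular window:
Width = 2 * fs / N
      = 2 * 16000 / 64
      = 32000 / 64
      = 500.0 Hz

500.0 Hz


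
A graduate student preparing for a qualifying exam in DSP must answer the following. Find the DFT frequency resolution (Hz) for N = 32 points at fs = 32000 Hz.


DFT frequency resolution:
df = fs / N
   = 32000 / 32
   = 1000.0 Hz

1000.0 Hz


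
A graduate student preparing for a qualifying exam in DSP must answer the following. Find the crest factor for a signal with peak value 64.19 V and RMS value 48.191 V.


Crest factor is the ratio of peak to RMS:
CF = V_peak / V_rms
   = 64.19 / 48.191
   = 1.332

1.332


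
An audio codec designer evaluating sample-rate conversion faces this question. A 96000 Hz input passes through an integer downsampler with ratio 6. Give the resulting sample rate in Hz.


Decimation reduces the sample rate:
fs_out = fs_in / M
       = 96000 / 6
       = 16000.0 Hz

16000.0 Hz


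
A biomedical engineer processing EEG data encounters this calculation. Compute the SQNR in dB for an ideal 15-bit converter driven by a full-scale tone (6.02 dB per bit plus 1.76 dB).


Theoretical SNR for a full-scale sinusoid:
SNR = 6.02 * N + 1.76
    = 6.02 * 15 + 1.76
    = 90.3 + 1.76
    = 92.06 dB

92.06 dB


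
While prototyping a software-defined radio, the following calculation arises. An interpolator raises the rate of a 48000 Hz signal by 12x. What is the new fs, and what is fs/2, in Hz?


Step 1 — output sample rate after interpolation by L:
fs_out = L * fs_in = 12 * 48000 = 576000 Hz

Step 2 — Nyquist frequency of the output stream:
f_Nyq = fs_out / 2 = 576000 / 2 = 288000.0 Hz

fs_out = 576000 Hz; f_Nyquist = 288000.0 Hz


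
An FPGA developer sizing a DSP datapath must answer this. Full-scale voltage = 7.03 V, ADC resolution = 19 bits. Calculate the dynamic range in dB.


Dynamic range from full-scale to LSB:
V_min = V_max / 2^bits = 7.03 / 2^19
DR = 20 * log10(V_max / V_min)
   = 20 * log10(2^19)
   = 20 * 19 * log10(2)
   = 114.39 dB

114.39 dB


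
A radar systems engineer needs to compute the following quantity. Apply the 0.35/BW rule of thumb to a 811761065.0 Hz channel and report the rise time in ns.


Rise time from bandwidth relationship:
tr = 0.35 / BW
   = 0.35 / 811761065.0
   = 4.311613541e-10 s
   = 0.4312 ns

0.4312 ns


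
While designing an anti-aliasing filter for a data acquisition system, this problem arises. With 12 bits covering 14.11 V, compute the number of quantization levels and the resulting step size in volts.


Step 1 — number of quantization levels:
L = 2^N = 2^12 = 4096

Step 2 — LSB step size:
delta = Vfs / L
      = 14.11 / 4096
      = 0.00344482 V

Levels = 4096; step size = 0.00344482 V


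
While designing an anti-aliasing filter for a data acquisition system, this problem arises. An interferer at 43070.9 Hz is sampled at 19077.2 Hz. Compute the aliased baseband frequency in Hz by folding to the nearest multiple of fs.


Compute the nearest integer multiple of fs to the signal:
n = round(43070.9 / 19077.2) = 2
f_alias = |43070.9 - 2 * 19077.2|
        = |43070.9 - 38154.4|
        = 4916.5 Hz

4916.5


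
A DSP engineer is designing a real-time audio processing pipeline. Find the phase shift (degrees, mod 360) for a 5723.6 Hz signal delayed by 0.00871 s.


Phase shift from frequency and time delay:
phi = 360 * f * t_delay
    = 360 * 5723.6 * 0.00871
    = 17946.92 degrees
    mod 360 = 306.92 degrees

306.92 degrees


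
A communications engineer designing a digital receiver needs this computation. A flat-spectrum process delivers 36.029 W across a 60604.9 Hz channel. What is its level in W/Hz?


Power spectral density:
PSD = P / BW
    = 36.029 / 60604.9
    = 0.00059449 W/Hz

0.00059449 W/Hz


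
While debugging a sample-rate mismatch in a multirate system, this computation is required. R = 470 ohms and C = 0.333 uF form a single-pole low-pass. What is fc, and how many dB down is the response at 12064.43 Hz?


Step 1 — cutoff frequency:
fc = 1 / (2*pi*R*C)
C = 0.333 uF = 3.33e-07 F
fc = 1 / (2*pi*470*3.33e-07)
   = 1016.9 Hz

Step 2 — magnitude at f = 12064.43 Hz:
|H(f)| = 1 / sqrt(1 + (f/fc)^2)
f/fc = 12064.43 / 1016.9 = 11.86393
|H| = 1 / sqrt(1 + 140.752835) = 0.0839913
|H|_dB = 20*log10(0.0839913) = -21.52 dB

fc = 1016.9 Hz; |H(12064.43 Hz)| = -21.52 dB


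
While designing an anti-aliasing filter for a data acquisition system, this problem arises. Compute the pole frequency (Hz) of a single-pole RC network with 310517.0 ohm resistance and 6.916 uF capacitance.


Cutoff frequency of a first-order RC filter:
fc = 1 / (2 * pi * R * C)
C = 6.916 uF = 6.916e-06 F
fc = 1 / (2 * pi * 310517.0 * 6.916e-06)
   = 1 / 13.493363952636
   = 0.074111 Hz

0.074111 Hz


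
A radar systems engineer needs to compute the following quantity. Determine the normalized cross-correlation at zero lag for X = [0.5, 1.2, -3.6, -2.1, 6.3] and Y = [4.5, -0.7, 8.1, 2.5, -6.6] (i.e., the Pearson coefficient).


Pearson correlation coefficient (population):
r = cov(X,Y) / (std(X) * std(Y))
Mean X = 0.46, Mean Y = 1.56
Cov(X,Y) = -15.6336
Std(X) = 3.396822, Std(Y) = 4.979799
r = -0.9242

-0.9242


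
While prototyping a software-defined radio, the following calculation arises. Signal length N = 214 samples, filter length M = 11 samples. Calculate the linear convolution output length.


Linear convolution output length:
L = N + M - 1
  = 214 + 11 - 1
  = 224 samples

224


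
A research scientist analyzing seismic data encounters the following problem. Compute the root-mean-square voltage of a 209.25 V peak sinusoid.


RMS voltage for a sinusoidal waveform:
V_rms = V_peak / sqrt(2)
      = 209.25 / 1.414214
      = 147.962 V

147.962 V


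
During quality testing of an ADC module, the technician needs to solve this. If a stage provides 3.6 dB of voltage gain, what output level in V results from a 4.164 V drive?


Output voltage from dB gain:
V_out = V_in * 10^(gain_dB / 20)
      = 4.164 * 10^(3.6 / 20)
      = 4.164 * 1.513561
      = 6.3025 V

6.3025 V


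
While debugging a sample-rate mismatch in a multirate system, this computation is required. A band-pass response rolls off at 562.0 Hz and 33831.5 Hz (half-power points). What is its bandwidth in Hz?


Bandwidth is the difference of -3dB frequencies:
BW = f_high - f_low
   = 33831.5 - 562.0
   = 33269.5 Hz

33269.5 Hz


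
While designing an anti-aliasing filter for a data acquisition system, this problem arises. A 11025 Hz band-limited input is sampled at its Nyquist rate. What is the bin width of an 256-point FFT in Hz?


Step 1 — Nyquist sampling rate:
fs = 2 * fmax = 2 * 11025 = 22050 Hz

Step 2 — DFT bin spacing:
df = fs / N = 22050 / 256 = 86.1328 Hz

86.1328 Hz


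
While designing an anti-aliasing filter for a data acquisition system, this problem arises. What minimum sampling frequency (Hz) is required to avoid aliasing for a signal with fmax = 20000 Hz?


The Nyquist rate is twice the maximum frequency component.
fs_min = 2 * fmax
      = 2 * 20000
      = 40000 Hz

40000


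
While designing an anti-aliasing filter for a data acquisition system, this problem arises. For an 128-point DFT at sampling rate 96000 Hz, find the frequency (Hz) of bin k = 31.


Frequency of DFT bin k:
f_k = k * fs / N
    = 31 * 96000 / 128
    = 2976000 / 128
    = 23250.0 Hz

23250.0 Hz


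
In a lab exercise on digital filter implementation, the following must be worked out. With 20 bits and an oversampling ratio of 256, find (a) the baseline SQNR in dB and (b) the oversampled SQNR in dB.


Step 1 — baseline SQNR at Nyquist:
SQNR_base = 6.02*N + 1.76
          = 6.02*20 + 1.76
          = 122.16 dB

Step 2 — oversampling processing gain:
G = 10*log10(OSR) = 10*log10(256) = 24.08 dB

Step 3 — total:
SQNR_total = 122.16 + 24.08 = 146.24 dB

Base SQNR = 122.16 dB; oversampled SQNR = 146.24 dB


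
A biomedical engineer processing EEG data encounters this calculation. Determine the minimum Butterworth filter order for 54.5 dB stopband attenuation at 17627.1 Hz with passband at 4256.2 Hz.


Butterworth filter order formula:
n = log10(10^(A/10) - 1) / (2 * log10(f_stop/f_pass))
10^(54.5/10) - 1 = 281837.2931
f_stop/f_pass = 17627.1 / 4256.2 = 4.1415
n = 4.4154 -> ceil = 5

5


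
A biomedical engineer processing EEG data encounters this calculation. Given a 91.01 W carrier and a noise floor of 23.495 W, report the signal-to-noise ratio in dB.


SNR in decibels:
SNR = 10 * log10(Ps / Pn)
    = 10 * log10(91.01 / 23.495)
    = 10 * log10(3.8736)
    = 10 * 0.5881
    = 5.88 dB

5.88 dB


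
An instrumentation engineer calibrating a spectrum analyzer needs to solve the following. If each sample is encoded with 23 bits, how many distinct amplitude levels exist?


Number of quantization levels = 2^N
= 2^23
= 8388608

8388608


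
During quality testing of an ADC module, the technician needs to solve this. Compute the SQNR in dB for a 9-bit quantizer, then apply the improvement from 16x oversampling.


Step 1 — baseline SQNR at Nyquist:
SQNR_base = 6.02*N + 1.76
          = 6.02*9 + 1.76
          = 55.94 dB

Step 2 — oversampling processing gain:
G = 10*log10(OSR) = 10*log10(16) = 12.04 dB

Step 3 — total:
SQNR_total = 55.94 + 12.04 = 67.98 dB

Base SQNR = 55.94 dB; oversampled SQNR = 67.98 dB


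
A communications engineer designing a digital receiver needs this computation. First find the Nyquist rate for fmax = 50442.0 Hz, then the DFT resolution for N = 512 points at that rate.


Step 1 — Nyquist sampling rate:
fs = 2 * fmax = 2 * 50442.0 = 100884.0 Hz

Step 2 — DFT bin spacing:
df = fs / N = 100884.0 / 512 = 197.0391 Hz

197.0391 Hz


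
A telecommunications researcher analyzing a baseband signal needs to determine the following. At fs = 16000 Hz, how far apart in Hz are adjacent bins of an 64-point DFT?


DFT frequency resolution:
df = fs / N
   = 16000 / 64
   = 250.0 Hz

250.0 Hz


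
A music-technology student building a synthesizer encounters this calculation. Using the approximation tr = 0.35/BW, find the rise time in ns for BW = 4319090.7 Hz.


Rise time from bandwidth relationship:
tr = 0.35 / BW
   = 0.35 / 4319090.7
   = 8.103557538e-08 s
   = 81.0356 ns

81.0356 ns


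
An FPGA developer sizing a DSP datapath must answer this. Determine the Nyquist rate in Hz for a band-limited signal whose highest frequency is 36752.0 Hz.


The Nyquist rate is twice the maximum frequency component.
fs_min = 2 * fmax
      = 2 * 36752.0
      = 73504.0 Hz

73504.0


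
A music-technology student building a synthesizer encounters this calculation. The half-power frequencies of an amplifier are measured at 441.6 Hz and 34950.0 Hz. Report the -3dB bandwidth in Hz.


Bandwidth is the difference of -3dB frequencies:
BW = f_high - f_low
   = 34950.0 - 441.6
   = 34508.4 Hz

34508.4 Hz


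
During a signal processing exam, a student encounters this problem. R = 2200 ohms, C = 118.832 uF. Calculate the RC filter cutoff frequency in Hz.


Cutoff frequency of a first-order RC filter:
fc = 1 / (2 * pi * R * C)
C = 118.832 uF = 0.000118832 F
fc = 1 / (2 * pi * 2200 * 0.000118832)
   = 1 / 1.6426156481301
   = 0.608785 Hz

0.608785 Hz


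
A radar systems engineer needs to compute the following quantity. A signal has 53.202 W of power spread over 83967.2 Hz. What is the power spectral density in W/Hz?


Power spectral density:
PSD = P / BW
    = 53.202 / 83967.2
    = 0.0006336 W/Hz

0.0006336 W/Hz


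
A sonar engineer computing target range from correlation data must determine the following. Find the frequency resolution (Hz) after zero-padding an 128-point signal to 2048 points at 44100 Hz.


Frequency resolution after zero-padding:
N_padded = 128 * 16 = 2048
df = fs / N_padded
   = 44100 / 2048
   = 21.5332 Hz

21.5332 Hz


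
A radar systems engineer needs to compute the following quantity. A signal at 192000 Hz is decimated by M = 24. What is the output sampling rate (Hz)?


Decimation reduces the sample rate:
fs_out = fs_in / M
       = 192000 / 24
       = 8000.0 Hz

8000.0 Hz


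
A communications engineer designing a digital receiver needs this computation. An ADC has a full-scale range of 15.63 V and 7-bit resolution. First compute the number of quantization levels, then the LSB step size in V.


Step 1 — number of quantization levels:
L = 2^N = 2^7 = 128

Step 2 — LSB step size:
delta = Vfs / L
      = 15.63 / 128
      = 0.12210938 V

Levels = 128; step size = 0.12210938 V


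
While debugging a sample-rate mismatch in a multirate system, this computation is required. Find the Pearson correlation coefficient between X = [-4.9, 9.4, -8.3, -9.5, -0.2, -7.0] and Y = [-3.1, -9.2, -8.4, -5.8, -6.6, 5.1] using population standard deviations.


Pearson correlation coefficient (population):
r = cov(X,Y) / (std(X) * std(Y))
Mean X = -3.4167, Mean Y = -4.6667
Cov(X,Y) = -12.752778
Std(X) = 6.461531, Std(Y) = 4.784582
r = -0.4125

-0.4125


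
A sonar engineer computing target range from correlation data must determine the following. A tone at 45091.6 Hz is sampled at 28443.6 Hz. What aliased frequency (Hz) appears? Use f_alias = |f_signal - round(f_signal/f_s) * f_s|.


Compute the nearest integer multiple of fs to the signal:
n = round(45091.6 / 28443.6) = 2
f_alias = |45091.6 - 2 * 28443.6|
        = |45091.6 - 56887.2|
        = 11795.6 Hz

11795.6


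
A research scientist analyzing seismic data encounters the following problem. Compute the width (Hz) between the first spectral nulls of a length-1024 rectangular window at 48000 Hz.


Main lobe width for a rectangular window:
Width = 2 * fs / N
      = 2 * 48000 / 1024
      = 96000 / 1024
      = 93.75 Hz

93.75 Hz


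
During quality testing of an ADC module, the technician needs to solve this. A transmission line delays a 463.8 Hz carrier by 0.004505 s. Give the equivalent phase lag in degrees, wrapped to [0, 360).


Phase shift from frequency and time delay:
phi = 360 * f * t_delay
    = 360 * 463.8 * 0.004505
    = 752.19 degrees
    mod 360 = 32.19 degrees

32.19 degrees


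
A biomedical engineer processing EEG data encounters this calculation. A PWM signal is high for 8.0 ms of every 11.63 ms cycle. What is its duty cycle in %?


Duty cycle as a percentage:
DC = (t_on / T) * 100
   = (8.0 / 11.63) * 100
   = 0.687876 * 100
   = 68.79 %

68.79 %


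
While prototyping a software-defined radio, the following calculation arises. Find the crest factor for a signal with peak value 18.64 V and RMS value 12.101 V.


Crest factor is the ratio of peak to RMS:
CF = V_peak / V_rms
   = 18.64 / 12.101
   = 1.5404

1.5404


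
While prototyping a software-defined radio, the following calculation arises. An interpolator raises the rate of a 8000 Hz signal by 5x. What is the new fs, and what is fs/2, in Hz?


Step 1 — output sample rate after interpolation by L:
fs_out = L * fs_in = 5 * 8000 = 40000 Hz

Step 2 — Nyquist frequency of the output stream:
f_Nyq = fs_out / 2 = 40000 / 2 = 20000.0 Hz

fs_out = 40000 Hz; f_Nyquist = 20000.0 Hz


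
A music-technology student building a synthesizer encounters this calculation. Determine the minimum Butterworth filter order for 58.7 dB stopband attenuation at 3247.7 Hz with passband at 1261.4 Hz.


Butterworth filter order formula:
n = log10(10^(A/10) - 1) / (2 * log10(f_stop/f_pass))
10^(58.7/10) - 1 = 741309.2413
f_stop/f_pass = 3247.7 / 1261.4 = 2.5747
n = 7.1459 -> ceil = 8

8


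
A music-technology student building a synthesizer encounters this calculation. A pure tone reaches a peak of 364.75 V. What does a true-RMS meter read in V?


RMS voltage for a sinusoidal waveform:
V_rms = V_peak / sqrt(2)
      = 364.75 / 1.414214
      = 257.917 V

257.917 V


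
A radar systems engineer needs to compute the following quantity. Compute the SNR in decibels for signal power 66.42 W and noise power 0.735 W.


SNR in decibels:
SNR = 10 * log10(Ps / Pn)
    = 10 * log10(66.42 / 0.735)
    = 10 * log10(90.3673)
    = 10 * 1.956
    = 19.56 dB

19.56 dB


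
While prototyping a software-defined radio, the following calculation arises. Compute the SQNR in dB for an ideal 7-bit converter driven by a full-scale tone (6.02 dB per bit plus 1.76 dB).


Theoretical SNR for a full-scale sinusoid:
SNR = 6.02 * N + 1.76
    = 6.02 * 7 + 1.76
    = 42.14 + 1.76
    = 43.9 dB

43.9 dB


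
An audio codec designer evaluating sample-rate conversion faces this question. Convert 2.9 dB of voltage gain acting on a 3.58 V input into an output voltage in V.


Output voltage from dB gain:
V_out = V_in * 10^(gain_dB / 20)
      = 3.58 * 10^(2.9 / 20)
      = 3.58 * 1.396368
      = 4.999 V

4.999 V


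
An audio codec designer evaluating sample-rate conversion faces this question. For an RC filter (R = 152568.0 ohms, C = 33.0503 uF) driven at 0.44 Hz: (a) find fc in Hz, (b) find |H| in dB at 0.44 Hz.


Step 1 — cutoff frequency:
fc = 1 / (2*pi*R*C)
C = 33.0503 uF = 3.30503e-05 F
fc = 1 / (2*pi*152568.0*3.30503e-05)
   = 0.0315632 Hz

Step 2 — magnitude at f = 0.44 Hz:
|H(f)| = 1 / sqrt(1 + (f/fc)^2)
f/fc = 0.44 / 0.0315632 = 13.940285
|H| = 1 / sqrt(1 + 194.331546) = 0.0715507
|H|_dB = 20*log10(0.0715507) = -22.91 dB

fc = 0.0315632 Hz; |H(0.44 Hz)| = -22.91 dB
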